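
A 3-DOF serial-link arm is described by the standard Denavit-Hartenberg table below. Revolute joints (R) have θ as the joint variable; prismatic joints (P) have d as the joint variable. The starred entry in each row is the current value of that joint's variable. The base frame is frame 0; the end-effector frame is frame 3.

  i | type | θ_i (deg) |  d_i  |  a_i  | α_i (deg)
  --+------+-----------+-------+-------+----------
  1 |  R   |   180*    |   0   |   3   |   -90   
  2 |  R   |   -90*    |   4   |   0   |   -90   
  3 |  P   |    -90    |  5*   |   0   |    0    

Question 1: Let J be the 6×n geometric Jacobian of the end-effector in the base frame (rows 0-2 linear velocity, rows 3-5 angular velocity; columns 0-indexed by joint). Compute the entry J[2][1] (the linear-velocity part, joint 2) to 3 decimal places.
axis z_1 = (-0.0000,-1.0000,0.0000); lever o_n−o_1 = (-5.0000,-4.0000,-0.0000)
cross product → J_v[:, 1] = (0.0000,-0.0000,-5.0000)
J_ω[:, 1] = z_1
entry J[2][1] = -5.0000

-5.000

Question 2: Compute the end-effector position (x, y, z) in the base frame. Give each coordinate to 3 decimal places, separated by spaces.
after link 1: o_1 = (-3.0000, 0.0000, 0.0000)
after link 2: o_2 = (-3.0000, -4.0000, 0.0000)
after link 3: o_3 = (-8.0000, -4.0000, -0.0000)

-8.000 -4.000 -0.000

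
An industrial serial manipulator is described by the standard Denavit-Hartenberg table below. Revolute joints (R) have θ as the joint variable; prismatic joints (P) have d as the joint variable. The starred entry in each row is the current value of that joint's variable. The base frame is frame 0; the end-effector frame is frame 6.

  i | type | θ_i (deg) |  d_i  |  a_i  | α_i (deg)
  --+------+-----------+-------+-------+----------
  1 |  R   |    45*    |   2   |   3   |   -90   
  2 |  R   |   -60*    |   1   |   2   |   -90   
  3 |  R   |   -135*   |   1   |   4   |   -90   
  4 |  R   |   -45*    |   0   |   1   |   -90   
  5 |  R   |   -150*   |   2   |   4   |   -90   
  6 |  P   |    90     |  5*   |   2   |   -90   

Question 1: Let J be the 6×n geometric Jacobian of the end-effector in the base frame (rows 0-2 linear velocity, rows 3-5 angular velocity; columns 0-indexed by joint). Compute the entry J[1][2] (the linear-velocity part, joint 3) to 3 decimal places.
1.437

axis z_2 = (0.6124,0.6124,-0.5000); lever o_n−o_2 = (-3.9737,6.3819,0.8987)
cross product → J_v[:, 2] = (3.7412,1.4365,6.3414)
J_ω[:, 2] = z_2
entry J[1][2] = 1.4365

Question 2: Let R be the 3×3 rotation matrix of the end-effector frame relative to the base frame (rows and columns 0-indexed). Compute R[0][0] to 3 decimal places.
0.963

End-effector x-axis (col 0 of R) = (0.9633,0.2562,0.0795)
R[0][0] = 0.9633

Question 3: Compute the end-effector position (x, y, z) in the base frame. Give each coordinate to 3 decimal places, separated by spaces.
-1.852 9.917 4.631

after link 1: o_1 = (2.1213, 2.1213, 2.0000)
after link 2: o_2 = (2.1213, 3.5355, 3.7321)
after link 3: o_3 = (-0.2663, 5.1479, 0.7826)
after link 4: o_4 = (-0.3636, 5.7577, -0.0040)
after link 5: o_5 = (-2.4532, 4.6329, 3.7866)
after link 6: o_6 = (-1.8523, 9.9174, 4.6307)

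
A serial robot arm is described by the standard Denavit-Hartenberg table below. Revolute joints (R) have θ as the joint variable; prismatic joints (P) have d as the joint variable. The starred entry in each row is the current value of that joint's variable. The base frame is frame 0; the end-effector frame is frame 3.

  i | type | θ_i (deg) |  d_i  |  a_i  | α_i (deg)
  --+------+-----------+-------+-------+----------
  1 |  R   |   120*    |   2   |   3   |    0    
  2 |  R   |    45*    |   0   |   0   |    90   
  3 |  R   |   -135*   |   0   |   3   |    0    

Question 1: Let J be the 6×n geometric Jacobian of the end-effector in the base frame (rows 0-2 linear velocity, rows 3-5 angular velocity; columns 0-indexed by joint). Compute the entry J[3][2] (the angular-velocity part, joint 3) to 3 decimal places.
axis z_2 = (0.2588,0.9659,0.0000); lever o_n−o_2 = (2.0490,-0.5490,-2.1213)
cross product → J_v[:, 2] = (-2.0490,0.5490,-2.1213)
J_ω[:, 2] = z_2
entry J[3][2] = 0.2588

0.259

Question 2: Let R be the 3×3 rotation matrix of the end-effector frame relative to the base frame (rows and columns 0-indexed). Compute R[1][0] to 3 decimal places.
End-effector x-axis (col 0 of R) = (0.6830,-0.1830,-0.7071)
R[1][0] = -0.1830

-0.183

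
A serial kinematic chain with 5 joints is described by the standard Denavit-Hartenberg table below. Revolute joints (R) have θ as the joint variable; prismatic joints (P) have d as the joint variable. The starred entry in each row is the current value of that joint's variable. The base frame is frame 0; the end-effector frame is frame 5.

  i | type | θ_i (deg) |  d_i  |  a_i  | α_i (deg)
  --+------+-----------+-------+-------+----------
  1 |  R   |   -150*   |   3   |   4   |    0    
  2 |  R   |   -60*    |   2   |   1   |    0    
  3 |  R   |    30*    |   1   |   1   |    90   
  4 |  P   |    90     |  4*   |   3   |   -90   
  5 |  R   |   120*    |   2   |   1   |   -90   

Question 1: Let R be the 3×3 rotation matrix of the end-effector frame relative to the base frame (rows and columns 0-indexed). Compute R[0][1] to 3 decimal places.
End-effector y-axis (col 1 of R) = (-1.0000,0.0000,-0.0000)
R[0][1] = -1.0000

-1.000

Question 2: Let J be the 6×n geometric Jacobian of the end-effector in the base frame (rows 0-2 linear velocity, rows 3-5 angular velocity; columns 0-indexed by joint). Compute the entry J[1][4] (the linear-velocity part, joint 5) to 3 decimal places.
axis z_4 = (1.0000,0.0000,0.0000); lever o_n−o_4 = (2.0000,-0.8660,-0.5000)
cross product → J_v[:, 4] = (0.0000,0.5000,-0.8660)
J_ω[:, 4] = z_4
entry J[1][4] = 0.5000

0.500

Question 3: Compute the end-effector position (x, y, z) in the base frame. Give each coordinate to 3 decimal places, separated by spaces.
-3.330 1.634 8.500

after link 1: o_1 = (-3.4641, -2.0000, 3.0000)
after link 2: o_2 = (-4.3301, -1.5000, 5.0000)
after link 3: o_3 = (-5.3301, -1.5000, 6.0000)
after link 4: o_4 = (-5.3301, 2.5000, 9.0000)
after link 5: o_5 = (-3.3301, 1.6340, 8.5000)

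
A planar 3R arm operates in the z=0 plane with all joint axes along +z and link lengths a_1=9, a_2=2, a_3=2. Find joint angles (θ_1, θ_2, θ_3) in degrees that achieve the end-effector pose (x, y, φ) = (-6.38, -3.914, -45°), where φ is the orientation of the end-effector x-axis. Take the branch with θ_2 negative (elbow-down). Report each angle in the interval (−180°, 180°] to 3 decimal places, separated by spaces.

wrist centre = target − a_3·(cos φ, sin φ) = (-7.7942, -2.4998)
cos θ_2 = (66.9987−9²−2²)/(2·9·2) = -0.5000; θ_2 = -120.0024° (elbow-down)
β = atan2(-2.4998,-7.7942) = -162.2177°; ψ = atan2(-1.7320,7.9999) = -12.2162°
θ_1 = β − ψ = -150.0016°
θ_3 = φ − θ_1 − θ_2 = -134.9960° (wrapped to (-180°,180°])

-150.002 -120.002 -134.996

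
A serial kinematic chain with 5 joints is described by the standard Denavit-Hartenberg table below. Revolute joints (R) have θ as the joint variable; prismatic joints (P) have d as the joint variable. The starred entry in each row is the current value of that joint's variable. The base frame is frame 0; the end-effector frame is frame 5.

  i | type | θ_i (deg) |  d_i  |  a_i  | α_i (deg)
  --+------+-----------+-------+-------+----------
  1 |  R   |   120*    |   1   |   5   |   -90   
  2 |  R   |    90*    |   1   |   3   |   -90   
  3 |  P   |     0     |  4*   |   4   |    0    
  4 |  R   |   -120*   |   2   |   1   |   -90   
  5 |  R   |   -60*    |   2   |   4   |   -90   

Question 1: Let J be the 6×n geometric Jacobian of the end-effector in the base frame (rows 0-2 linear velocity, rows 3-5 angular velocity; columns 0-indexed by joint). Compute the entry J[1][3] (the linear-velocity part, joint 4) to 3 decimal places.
0.116

axis z_3 = (0.5000,-0.8660,-0.0000); lever o_n−o_3 = (-0.3840,-6.5311,-0.2321)
cross product → J_v[:, 3] = (0.2010,0.1160,-3.5981)
J_ω[:, 3] = z_3
entry J[1][3] = 0.1160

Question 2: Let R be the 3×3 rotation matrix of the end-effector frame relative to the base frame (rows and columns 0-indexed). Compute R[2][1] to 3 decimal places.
0.866

End-effector y-axis (col 1 of R) = (0.4330,0.2500,0.8660)
R[2][1] = 0.8660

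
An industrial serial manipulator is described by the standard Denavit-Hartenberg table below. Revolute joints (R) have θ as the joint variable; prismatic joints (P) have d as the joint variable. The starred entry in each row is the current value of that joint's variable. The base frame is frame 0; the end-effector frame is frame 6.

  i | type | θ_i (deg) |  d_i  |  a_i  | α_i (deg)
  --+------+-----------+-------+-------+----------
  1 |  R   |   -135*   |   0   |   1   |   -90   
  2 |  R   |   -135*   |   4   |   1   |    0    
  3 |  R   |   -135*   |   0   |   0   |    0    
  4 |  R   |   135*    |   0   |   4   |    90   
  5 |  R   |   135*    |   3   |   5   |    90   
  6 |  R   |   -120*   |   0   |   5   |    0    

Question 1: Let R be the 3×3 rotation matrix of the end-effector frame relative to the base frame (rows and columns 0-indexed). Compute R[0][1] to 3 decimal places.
-0.123

End-effector y-axis (col 1 of R) = (-0.1232,-0.9892,-0.0795)
R[0][1] = -0.1232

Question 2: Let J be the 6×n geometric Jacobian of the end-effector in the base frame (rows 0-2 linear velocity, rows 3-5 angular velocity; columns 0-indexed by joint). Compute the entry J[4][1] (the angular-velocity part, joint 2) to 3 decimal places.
-0.707

axis z_1 = (0.7071,-0.7071,0.0000); lever o_n−o_1 = (5.0295,-3.1274,3.2261)
cross product → J_v[:, 1] = (-2.2812,-2.2812,1.3450)
J_ω[:, 1] = z_1
entry J[4][1] = -0.7071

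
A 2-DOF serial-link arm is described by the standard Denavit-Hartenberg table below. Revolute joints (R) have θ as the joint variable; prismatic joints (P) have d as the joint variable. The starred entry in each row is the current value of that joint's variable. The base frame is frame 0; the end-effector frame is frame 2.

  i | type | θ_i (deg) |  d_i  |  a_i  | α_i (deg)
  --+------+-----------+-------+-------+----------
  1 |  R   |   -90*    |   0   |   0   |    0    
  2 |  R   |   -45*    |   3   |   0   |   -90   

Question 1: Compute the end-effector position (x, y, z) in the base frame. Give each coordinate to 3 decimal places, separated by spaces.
after link 1: o_1 = (0.0000, 0.0000, 0.0000)
after link 2: o_2 = (0.0000, 0.0000, 3.0000)

0.000 0.000 3.000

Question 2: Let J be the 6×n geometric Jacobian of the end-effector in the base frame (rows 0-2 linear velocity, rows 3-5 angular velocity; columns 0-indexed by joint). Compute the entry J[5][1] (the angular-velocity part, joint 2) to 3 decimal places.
axis z_1 = (0.0000,0.0000,1.0000); lever o_n−o_1 = (0.0000,0.0000,3.0000)
cross product → J_v[:, 1] = (0.0000,0.0000,0.0000)
J_ω[:, 1] = z_1
entry J[5][1] = 1.0000

1.000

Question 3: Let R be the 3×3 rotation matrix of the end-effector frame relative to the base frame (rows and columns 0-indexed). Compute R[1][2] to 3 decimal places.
End-effector z-axis (col 2 of R) = (0.7071,-0.7071,0.0000)
R[1][2] = -0.7071

-0.707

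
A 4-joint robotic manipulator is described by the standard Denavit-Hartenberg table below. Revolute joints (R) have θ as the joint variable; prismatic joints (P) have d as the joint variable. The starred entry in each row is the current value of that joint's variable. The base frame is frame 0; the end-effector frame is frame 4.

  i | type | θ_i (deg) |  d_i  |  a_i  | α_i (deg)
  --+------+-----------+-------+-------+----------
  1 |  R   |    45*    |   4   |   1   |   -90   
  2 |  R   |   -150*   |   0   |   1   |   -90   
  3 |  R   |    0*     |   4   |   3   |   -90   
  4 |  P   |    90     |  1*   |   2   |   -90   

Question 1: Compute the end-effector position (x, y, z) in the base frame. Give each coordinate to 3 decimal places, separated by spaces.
-0.328 -1.742 7.732

after link 1: o_1 = (0.7071, 0.7071, 4.0000)
after link 2: o_2 = (0.0947, 0.0947, 4.5000)
after link 3: o_3 = (-0.3282, -0.3282, 9.4641)
after link 4: o_4 = (-0.3282, -1.7424, 7.7321)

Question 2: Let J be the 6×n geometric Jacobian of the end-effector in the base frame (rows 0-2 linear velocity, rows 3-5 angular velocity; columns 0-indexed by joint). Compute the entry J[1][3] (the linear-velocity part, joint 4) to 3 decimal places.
prismatic axis z_3 = (0.7071,-0.7071,0.0000)
J_v[:, 3] = z_3; J_ω[:, 3] = (0,0,0)
entry J[1][3] = -0.7071

-0.707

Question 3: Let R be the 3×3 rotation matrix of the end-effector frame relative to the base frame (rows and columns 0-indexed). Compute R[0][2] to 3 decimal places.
0.612

End-effector z-axis (col 2 of R) = (0.6124,0.6124,-0.5000)
R[0][2] = 0.6124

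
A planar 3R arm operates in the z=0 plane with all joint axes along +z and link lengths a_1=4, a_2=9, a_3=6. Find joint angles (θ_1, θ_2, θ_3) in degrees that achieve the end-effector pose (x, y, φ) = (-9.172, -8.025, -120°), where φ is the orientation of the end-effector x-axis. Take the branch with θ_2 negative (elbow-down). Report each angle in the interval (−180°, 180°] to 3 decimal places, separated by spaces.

wrist centre = target − a_3·(cos φ, sin φ) = (-6.1720, -2.8288)
cos θ_2 = (46.0960−4²−9²)/(2·4·9) = -0.7070; θ_2 = -134.9914° (elbow-down)
β = atan2(-2.8288,-6.1720) = -155.3763°; ψ = atan2(-6.3649,-2.3630) = -110.3677°
θ_1 = β − ψ = -45.0087°
θ_3 = φ − θ_1 − θ_2 = 60.0000° (wrapped to (-180°,180°])

-45.009 -134.991 60.000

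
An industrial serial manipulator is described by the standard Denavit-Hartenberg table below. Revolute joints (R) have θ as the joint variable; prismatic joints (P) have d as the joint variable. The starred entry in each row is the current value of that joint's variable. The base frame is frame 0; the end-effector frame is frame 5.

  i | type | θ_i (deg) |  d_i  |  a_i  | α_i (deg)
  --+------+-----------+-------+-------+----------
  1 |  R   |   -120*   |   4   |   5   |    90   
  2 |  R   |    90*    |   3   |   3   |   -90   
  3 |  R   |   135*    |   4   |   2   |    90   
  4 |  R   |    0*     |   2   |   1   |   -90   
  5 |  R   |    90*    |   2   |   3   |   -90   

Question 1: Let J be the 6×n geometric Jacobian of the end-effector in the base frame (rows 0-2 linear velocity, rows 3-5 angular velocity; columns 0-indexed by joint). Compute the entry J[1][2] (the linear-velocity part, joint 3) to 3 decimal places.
1.414

axis z_2 = (0.5000,0.8660,0.0000); lever o_n−o_2 = (4.2247,4.4890,-2.8284)
cross product → J_v[:, 2] = (-2.4495,1.4142,-1.4142)
J_ω[:, 2] = z_2
entry J[1][2] = 1.4142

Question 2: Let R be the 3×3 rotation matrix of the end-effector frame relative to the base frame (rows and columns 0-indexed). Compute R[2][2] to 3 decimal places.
End-effector z-axis (col 2 of R) = (-0.6124,0.3536,0.7071)
R[2][2] = 0.7071

0.707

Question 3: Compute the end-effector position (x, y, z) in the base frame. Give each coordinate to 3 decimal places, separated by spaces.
after link 1: o_1 = (-2.5000, -4.3301, 4.0000)
after link 2: o_2 = (-5.0981, -2.8301, 7.0000)
after link 3: o_3 = (-1.8733, -0.0731, 5.5858)
after link 4: o_4 = (-0.0362, -1.1338, 6.2929)
after link 5: o_5 = (-0.8733, 1.6589, 4.1716)

-0.873 1.659 4.172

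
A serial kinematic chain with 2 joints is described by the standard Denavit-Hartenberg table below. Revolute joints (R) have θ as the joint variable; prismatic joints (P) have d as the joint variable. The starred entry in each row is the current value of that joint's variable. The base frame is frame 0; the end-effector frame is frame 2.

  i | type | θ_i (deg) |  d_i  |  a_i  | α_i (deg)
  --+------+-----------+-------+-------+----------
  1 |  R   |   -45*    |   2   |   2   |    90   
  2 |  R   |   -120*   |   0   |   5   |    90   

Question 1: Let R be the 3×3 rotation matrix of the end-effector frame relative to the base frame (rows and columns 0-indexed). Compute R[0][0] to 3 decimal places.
End-effector x-axis (col 0 of R) = (-0.3536,0.3536,-0.8660)
R[0][0] = -0.3536

-0.354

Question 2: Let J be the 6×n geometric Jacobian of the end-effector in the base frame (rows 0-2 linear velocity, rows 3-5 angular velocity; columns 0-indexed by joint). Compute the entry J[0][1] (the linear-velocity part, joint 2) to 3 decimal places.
3.062

axis z_1 = (-0.7071,-0.7071,0.0000); lever o_n−o_1 = (-1.7678,1.7678,-4.3301)
cross product → J_v[:, 1] = (3.0619,-3.0619,-2.5000)
J_ω[:, 1] = z_1
entry J[0][1] = 3.0619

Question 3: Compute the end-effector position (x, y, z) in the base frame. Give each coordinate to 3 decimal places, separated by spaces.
-0.354 0.354 -2.330

after link 1: o_1 = (1.4142, -1.4142, 2.0000)
after link 2: o_2 = (-0.3536, 0.3536, -2.3301)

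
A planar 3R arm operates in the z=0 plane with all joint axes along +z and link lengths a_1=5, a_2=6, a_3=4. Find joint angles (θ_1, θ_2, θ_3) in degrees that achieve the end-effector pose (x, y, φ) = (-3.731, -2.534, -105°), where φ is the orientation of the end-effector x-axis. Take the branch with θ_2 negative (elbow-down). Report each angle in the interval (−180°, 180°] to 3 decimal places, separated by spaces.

wrist centre = target − a_3·(cos φ, sin φ) = (-2.6957, 1.3297)
cos θ_2 = (9.0350−5²−6²)/(2·5·6) = -0.8661; θ_2 = -150.0066° (elbow-down)
β = atan2(1.3297,-2.6957) = 153.7445°; ψ = atan2(-2.9994,-0.1965) = -93.7482°
θ_1 = β − ψ = 247.4927°
θ_3 = φ − θ_1 − θ_2 = 157.5138° (wrapped to (-180°,180°])

-112.507 -150.007 157.514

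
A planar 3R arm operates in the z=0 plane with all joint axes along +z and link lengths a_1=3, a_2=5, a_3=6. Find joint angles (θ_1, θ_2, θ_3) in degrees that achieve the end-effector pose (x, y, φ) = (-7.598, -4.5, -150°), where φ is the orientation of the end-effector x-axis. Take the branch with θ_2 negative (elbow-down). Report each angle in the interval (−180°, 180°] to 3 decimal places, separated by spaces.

-29.997 -150.001 29.998

wrist centre = target − a_3·(cos φ, sin φ) = (-2.4018, -1.5000)
cos θ_2 = (8.0189−3²−5²)/(2·3·5) = -0.8660; θ_2 = -150.0014° (elbow-down)
β = atan2(-1.5000,-2.4018) = -148.0144°; ψ = atan2(-2.4999,-1.3302) = -118.0173°
θ_1 = β − ψ = -29.9971°
θ_3 = φ − θ_1 − θ_2 = 29.9985° (wrapped to (-180°,180°])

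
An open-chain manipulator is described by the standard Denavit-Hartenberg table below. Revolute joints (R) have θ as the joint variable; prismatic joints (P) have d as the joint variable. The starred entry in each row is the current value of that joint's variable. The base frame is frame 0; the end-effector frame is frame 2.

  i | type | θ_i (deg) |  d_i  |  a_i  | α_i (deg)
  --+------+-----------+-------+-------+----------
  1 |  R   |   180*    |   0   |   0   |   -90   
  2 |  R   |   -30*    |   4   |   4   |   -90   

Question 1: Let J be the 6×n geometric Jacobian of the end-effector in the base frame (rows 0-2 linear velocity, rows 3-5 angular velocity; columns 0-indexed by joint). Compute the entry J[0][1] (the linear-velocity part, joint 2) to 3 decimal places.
axis z_1 = (-0.0000,-1.0000,0.0000); lever o_n−o_1 = (-3.4641,-4.0000,2.0000)
cross product → J_v[:, 1] = (-2.0000,0.0000,-3.4641)
J_ω[:, 1] = z_1
entry J[0][1] = -2.0000

-2.000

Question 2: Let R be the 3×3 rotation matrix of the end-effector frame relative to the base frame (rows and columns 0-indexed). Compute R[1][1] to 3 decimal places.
End-effector y-axis (col 1 of R) = (0.0000,1.0000,-0.0000)
R[1][1] = 1.0000

1.000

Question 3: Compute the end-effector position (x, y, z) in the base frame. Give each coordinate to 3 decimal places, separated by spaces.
-3.464 -4.000 2.000

after link 1: o_1 = (0.0000, 0.0000, 0.0000)
after link 2: o_2 = (-3.4641, -4.0000, 2.0000)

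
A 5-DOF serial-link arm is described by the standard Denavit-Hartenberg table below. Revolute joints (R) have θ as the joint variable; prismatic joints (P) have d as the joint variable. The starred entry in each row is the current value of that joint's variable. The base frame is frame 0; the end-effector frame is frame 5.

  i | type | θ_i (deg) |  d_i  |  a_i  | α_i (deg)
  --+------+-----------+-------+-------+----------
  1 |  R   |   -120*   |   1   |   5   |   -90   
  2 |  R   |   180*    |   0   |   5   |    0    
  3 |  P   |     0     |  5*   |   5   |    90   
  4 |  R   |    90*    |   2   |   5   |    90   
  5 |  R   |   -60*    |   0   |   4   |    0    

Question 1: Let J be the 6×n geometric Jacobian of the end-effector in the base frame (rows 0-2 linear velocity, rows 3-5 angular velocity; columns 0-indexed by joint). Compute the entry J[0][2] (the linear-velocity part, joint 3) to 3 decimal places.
0.866

prismatic axis z_2 = (0.8660,-0.5000,0.0000)
J_v[:, 2] = z_2; J_ω[:, 2] = (0,0,0)
entry J[0][2] = 0.8660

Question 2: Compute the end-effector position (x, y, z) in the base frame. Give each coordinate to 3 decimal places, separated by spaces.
after link 1: o_1 = (-2.5000, -4.3301, 1.0000)
after link 2: o_2 = (0.0000, -0.0000, 1.0000)
after link 3: o_3 = (6.8301, 1.8301, 1.0000)
after link 4: o_4 = (11.1603, -0.6699, -1.0000)
after link 5: o_5 = (12.8923, -1.6699, 2.4641)

12.892 -1.670 2.464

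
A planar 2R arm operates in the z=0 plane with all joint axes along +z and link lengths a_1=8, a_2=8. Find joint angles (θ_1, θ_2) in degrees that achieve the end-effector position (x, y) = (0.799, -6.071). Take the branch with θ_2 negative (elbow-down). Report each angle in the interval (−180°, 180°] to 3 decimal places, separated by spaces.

cos θ_2 = (37.4954−8²−8²)/(2·8·8) = -0.7071; θ_2 = -134.9968° (elbow-down)
β = atan2(-6.0710,0.7990) = -82.5024°; ψ = atan2(-5.6572,2.3435) = -67.4984°
θ_1 = β − ψ = -15.0041°

-15.004 -134.997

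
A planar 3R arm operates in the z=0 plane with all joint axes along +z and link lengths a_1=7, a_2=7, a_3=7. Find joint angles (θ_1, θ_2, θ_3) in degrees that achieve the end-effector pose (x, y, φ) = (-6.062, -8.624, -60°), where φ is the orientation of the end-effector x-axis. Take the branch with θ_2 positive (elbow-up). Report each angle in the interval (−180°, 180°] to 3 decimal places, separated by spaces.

149.997 90.003 60.000

wrist centre = target − a_3·(cos φ, sin φ) = (-9.5620, -2.5618)
cos θ_2 = (97.9948−7²−7²)/(2·7·7) = -0.0001; θ_2 = 90.0031° (elbow-up)
β = atan2(-2.5618,-9.5620) = -165.0017°; ψ = atan2(7.0000,6.9996) = 45.0015°
θ_1 = β − ψ = -210.0032°
θ_3 = φ − θ_1 − θ_2 = 60.0002° (wrapped to (-180°,180°])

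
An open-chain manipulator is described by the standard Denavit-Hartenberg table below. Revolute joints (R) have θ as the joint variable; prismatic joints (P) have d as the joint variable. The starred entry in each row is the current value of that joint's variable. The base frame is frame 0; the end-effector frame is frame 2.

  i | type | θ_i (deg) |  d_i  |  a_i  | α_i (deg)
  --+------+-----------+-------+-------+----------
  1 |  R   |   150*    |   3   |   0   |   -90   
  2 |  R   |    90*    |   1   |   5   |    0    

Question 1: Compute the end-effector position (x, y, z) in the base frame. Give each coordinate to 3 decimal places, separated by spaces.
after link 1: o_1 = (0.0000, 0.0000, 3.0000)
after link 2: o_2 = (-0.5000, -0.8660, -2.0000)

-0.500 -0.866 -2.000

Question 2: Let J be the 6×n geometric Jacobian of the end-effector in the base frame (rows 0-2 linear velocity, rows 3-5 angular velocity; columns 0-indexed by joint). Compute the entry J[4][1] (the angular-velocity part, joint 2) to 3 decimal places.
-0.866

axis z_1 = (-0.5000,-0.8660,0.0000); lever o_n−o_1 = (-0.5000,-0.8660,-5.0000)
cross product → J_v[:, 1] = (4.3301,-2.5000,-0.0000)
J_ω[:, 1] = z_1
entry J[4][1] = -0.8660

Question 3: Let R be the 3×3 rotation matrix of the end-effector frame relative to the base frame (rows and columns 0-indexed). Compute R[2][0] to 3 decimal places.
-1.000

End-effector x-axis (col 0 of R) = (-0.0000,-0.0000,-1.0000)
R[2][0] = -1.0000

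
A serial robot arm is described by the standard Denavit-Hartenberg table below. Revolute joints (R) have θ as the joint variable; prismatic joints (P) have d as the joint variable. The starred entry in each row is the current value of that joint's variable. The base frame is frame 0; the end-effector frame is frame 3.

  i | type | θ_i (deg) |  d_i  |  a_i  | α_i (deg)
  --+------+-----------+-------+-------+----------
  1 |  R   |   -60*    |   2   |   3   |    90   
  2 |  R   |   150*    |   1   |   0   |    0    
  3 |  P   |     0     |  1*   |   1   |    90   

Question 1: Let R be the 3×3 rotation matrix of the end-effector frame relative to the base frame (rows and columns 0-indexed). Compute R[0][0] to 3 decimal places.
-0.433

End-effector x-axis (col 0 of R) = (-0.4330,0.7500,0.5000)
R[0][0] = -0.4330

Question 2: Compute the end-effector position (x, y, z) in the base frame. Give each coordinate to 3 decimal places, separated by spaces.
after link 1: o_1 = (1.5000, -2.5981, 2.0000)
after link 2: o_2 = (0.6340, -3.0981, 2.0000)
after link 3: o_3 = (-0.6651, -2.8481, 2.5000)

-0.665 -2.848 2.500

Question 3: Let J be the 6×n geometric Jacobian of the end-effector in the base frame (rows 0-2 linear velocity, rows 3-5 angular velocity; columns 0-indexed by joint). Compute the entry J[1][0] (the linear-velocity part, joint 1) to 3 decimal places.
axis z_0 = ẑ; lever o_n−o_0 = (-0.6651,-2.8481,2.5000)
cross product → J_v[:, 0] = (2.8481,-0.6651,0.0000)
J_ω[:, 0] = z_0
entry J[1][0] = -0.6651

-0.665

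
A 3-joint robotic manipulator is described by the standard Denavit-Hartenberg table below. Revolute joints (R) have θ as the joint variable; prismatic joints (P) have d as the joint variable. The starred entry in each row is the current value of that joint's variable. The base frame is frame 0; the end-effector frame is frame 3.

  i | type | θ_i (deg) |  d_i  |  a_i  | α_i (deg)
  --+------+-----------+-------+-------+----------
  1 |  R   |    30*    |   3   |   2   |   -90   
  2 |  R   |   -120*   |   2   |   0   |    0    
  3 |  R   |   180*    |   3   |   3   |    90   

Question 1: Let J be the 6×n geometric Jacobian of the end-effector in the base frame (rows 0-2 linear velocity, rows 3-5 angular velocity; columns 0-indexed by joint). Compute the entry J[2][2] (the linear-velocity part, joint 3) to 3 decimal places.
axis z_2 = (-0.5000,0.8660,0.0000); lever o_n−o_2 = (-0.2010,3.3481,-2.5981)
cross product → J_v[:, 2] = (-2.2500,-1.2990,-1.5000)
J_ω[:, 2] = z_2
entry J[2][2] = -1.5000

-1.500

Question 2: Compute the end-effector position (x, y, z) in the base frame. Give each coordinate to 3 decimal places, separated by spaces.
after link 1: o_1 = (1.7321, 1.0000, 3.0000)
after link 2: o_2 = (0.7321, 2.7321, 3.0000)
after link 3: o_3 = (0.5311, 6.0801, 0.4019)

0.531 6.080 0.402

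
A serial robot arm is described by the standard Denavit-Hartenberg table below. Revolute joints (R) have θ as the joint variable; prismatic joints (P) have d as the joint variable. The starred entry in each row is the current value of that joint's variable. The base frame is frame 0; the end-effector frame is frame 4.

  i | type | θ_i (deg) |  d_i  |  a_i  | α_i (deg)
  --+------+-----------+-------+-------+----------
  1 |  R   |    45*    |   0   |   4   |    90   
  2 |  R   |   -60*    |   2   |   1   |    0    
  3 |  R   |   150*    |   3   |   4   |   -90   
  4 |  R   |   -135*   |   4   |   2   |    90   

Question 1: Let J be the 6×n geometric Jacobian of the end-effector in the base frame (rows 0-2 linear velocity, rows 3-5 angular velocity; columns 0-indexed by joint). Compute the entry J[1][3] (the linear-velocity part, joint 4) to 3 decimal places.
axis z_3 = (-0.7071,-0.7071,-0.0000); lever o_n−o_3 = (-1.8284,-3.8284,-1.4142)
cross product → J_v[:, 3] = (1.0000,-1.0000,1.4142)
J_ω[:, 3] = z_3
entry J[1][3] = -1.0000

-1.000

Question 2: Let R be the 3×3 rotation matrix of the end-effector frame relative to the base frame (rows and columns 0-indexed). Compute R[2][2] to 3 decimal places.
-0.707

End-effector z-axis (col 2 of R) = (-0.5000,0.5000,-0.7071)
R[2][2] = -0.7071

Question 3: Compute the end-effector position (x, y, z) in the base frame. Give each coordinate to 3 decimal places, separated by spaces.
after link 1: o_1 = (2.8284, 2.8284, 0.0000)
after link 2: o_2 = (4.5962, 1.7678, -0.8660)
after link 3: o_3 = (6.7175, -0.3536, 3.1340)
after link 4: o_4 = (4.8891, -4.1820, 1.7198)

4.889 -4.182 1.720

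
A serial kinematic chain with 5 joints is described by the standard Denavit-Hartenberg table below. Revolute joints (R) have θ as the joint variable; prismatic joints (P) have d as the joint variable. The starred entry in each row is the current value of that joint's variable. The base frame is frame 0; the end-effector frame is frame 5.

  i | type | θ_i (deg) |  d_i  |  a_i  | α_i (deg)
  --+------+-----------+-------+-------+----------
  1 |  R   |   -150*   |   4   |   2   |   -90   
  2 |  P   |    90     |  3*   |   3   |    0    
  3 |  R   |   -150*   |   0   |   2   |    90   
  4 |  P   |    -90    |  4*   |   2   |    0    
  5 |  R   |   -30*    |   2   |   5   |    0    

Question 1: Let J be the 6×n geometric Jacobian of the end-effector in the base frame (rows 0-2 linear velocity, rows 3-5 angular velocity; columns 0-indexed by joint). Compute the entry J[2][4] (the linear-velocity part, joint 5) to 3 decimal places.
axis z_4 = (0.7500,0.4330,0.5000); lever o_n−o_4 = (0.4175,5.2410,-1.1651)
cross product → J_v[:, 4] = (-3.1250,1.0825,3.7500)
J_ω[:, 4] = z_4
entry J[2][4] = 3.7500

3.750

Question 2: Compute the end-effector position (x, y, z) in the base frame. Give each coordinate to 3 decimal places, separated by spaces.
1.319 4.607 3.567

after link 1: o_1 = (-1.7321, -1.0000, 4.0000)
after link 2: o_2 = (-0.2321, -3.5981, 1.0000)
after link 3: o_3 = (-1.0981, -4.0981, 2.7321)
after link 4: o_4 = (0.9019, -0.6340, 4.7321)
after link 5: o_5 = (1.3194, 4.6071, 3.5670)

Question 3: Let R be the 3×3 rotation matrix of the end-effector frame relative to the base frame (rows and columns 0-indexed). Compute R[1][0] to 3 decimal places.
0.875

End-effector x-axis (col 0 of R) = (-0.2165,0.8750,-0.4330)
R[1][0] = 0.8750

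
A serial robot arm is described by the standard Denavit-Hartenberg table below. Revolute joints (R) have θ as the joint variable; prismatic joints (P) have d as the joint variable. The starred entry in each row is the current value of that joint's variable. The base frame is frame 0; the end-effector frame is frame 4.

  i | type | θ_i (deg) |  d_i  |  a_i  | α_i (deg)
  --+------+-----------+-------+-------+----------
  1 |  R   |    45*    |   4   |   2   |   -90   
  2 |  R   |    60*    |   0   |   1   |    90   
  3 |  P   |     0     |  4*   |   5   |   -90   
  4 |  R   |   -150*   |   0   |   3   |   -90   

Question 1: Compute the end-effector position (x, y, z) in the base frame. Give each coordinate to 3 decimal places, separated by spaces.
5.985 5.985 3.804

after link 1: o_1 = (1.4142, 1.4142, 4.0000)
after link 2: o_2 = (1.7678, 1.7678, 3.1340)
after link 3: o_3 = (5.9850, 5.9850, 0.8038)
after link 4: o_4 = (5.9850, 5.9850, 3.8038)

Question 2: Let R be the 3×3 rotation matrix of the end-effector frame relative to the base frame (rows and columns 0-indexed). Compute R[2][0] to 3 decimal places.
1.000

End-effector x-axis (col 0 of R) = (-0.0000,-0.0000,1.0000)
R[2][0] = 1.0000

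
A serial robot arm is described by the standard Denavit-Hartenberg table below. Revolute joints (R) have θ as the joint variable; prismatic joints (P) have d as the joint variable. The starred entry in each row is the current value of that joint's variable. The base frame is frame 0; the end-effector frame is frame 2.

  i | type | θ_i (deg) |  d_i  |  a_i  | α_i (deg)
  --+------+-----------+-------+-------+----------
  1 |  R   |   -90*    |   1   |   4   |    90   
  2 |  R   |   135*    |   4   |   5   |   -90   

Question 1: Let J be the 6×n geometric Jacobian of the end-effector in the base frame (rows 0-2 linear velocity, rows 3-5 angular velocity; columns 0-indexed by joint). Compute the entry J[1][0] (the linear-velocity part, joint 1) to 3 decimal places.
axis z_0 = ẑ; lever o_n−o_0 = (-4.0000,-0.4645,4.5355)
cross product → J_v[:, 0] = (0.4645,-4.0000,0.0000)
J_ω[:, 0] = z_0
entry J[1][0] = -4.0000

-4.000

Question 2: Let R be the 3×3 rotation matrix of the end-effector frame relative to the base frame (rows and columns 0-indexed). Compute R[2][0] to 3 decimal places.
End-effector x-axis (col 0 of R) = (0.0000,0.7071,0.7071)
R[2][0] = 0.7071

0.707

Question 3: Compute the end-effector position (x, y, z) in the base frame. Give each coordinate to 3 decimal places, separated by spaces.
after link 1: o_1 = (0.0000, -4.0000, 1.0000)
after link 2: o_2 = (-4.0000, -0.4645, 4.5355)

-4.000 -0.464 4.536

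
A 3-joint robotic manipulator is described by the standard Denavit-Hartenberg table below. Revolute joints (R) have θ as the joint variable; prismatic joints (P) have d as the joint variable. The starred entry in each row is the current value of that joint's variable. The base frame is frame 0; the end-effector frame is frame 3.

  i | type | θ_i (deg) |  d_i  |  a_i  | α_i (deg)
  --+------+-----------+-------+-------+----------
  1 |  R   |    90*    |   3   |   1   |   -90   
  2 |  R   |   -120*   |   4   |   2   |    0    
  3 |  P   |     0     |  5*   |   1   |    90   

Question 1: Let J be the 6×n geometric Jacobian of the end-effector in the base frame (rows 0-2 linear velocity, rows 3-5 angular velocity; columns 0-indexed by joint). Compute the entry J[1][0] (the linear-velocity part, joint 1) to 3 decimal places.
-9.000

axis z_0 = ẑ; lever o_n−o_0 = (-9.0000,-0.5000,5.5981)
cross product → J_v[:, 0] = (0.5000,-9.0000,0.0000)
J_ω[:, 0] = z_0
entry J[1][0] = -9.0000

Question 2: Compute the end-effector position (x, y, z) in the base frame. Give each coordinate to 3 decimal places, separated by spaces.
after link 1: o_1 = (0.0000, 1.0000, 3.0000)
after link 2: o_2 = (-4.0000, 0.0000, 4.7321)
after link 3: o_3 = (-9.0000, -0.5000, 5.5981)

-9.000 -0.500 5.598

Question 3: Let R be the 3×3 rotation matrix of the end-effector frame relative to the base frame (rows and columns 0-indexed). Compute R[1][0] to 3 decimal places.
-0.500

End-effector x-axis (col 0 of R) = (0.0000,-0.5000,0.8660)
R[1][0] = -0.5000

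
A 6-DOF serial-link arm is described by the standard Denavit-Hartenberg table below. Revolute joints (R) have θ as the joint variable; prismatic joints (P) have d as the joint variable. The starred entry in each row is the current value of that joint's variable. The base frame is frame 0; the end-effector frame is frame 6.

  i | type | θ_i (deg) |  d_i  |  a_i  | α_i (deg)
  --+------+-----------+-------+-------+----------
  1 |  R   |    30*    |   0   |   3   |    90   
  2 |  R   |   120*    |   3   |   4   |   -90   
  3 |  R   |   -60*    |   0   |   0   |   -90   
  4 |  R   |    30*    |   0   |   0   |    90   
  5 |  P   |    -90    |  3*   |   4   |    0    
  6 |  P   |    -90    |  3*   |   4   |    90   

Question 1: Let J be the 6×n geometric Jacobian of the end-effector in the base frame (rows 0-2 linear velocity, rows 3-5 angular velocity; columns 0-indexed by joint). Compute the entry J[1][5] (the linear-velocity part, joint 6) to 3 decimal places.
prismatic axis z_5 = (-0.5413,-0.8125,-0.2165)
J_v[:, 5] = z_5; J_ω[:, 5] = (0,0,0)
entry J[1][5] = -0.8125

-0.812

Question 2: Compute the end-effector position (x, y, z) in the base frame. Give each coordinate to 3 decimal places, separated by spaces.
after link 1: o_1 = (2.5981, 1.5000, 0.0000)
after link 2: o_2 = (2.3660, -2.0981, 3.4641)
after link 3: o_3 = (2.3660, -2.0981, 3.4641)
after link 4: o_4 = (2.3660, -2.0981, 3.4641)
after link 5: o_5 = (3.2422, -5.4016, -0.1854)
after link 6: o_6 = (-0.6316, -5.6740, -3.3349)

-0.632 -5.674 -3.335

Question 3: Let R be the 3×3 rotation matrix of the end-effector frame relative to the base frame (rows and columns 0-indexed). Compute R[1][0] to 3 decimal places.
0.541

End-effector x-axis (col 0 of R) = (-0.5625,0.5413,-0.6250)
R[1][0] = 0.5413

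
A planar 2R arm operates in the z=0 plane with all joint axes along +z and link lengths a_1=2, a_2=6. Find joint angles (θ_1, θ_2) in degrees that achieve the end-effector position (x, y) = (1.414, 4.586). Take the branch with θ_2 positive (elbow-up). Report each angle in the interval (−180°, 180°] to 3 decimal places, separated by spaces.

cos θ_2 = (23.0308−2²−6²)/(2·2·6) = -0.7071; θ_2 = 134.9954° (elbow-up)
β = atan2(4.5860,1.4140) = 72.8639°; ψ = atan2(4.2430,-2.2423) = 117.8553°
θ_1 = β − ψ = -44.9913°

-44.991 134.995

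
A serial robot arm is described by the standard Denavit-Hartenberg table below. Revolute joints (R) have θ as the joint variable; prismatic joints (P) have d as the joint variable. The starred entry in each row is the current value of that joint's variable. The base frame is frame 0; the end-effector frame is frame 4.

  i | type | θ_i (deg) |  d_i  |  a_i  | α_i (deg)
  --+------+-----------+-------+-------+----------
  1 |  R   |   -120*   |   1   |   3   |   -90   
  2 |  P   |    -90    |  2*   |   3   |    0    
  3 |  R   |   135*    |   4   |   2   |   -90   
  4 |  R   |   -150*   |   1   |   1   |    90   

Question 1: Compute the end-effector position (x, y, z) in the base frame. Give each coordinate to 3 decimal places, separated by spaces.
4.082 -5.930 2.491

after link 1: o_1 = (-1.5000, -2.5981, 1.0000)
after link 2: o_2 = (0.2321, -3.5981, 4.0000)
after link 3: o_3 = (2.9890, -6.8228, 2.5858)
after link 4: o_4 = (4.0818, -5.9301, 2.4911)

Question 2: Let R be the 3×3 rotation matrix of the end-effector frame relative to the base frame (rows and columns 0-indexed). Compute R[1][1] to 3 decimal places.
0.612

End-effector y-axis (col 1 of R) = (0.3536,0.6124,-0.7071)
R[1][1] = 0.6124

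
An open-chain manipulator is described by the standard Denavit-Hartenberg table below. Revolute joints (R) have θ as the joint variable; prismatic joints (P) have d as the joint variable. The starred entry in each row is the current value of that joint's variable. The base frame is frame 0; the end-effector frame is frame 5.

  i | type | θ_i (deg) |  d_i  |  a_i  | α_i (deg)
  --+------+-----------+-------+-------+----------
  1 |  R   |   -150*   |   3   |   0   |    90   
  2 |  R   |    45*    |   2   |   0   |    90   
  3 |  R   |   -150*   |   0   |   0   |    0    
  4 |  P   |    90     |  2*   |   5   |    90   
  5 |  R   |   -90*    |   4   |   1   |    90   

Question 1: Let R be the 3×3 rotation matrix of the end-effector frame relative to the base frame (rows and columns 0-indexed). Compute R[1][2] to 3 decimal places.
End-effector z-axis (col 2 of R) = (-0.1268,0.9268,-0.3536)
R[1][2] = 0.9268

0.927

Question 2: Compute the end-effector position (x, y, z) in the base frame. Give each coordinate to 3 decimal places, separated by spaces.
2.143 -3.763 1.611

after link 1: o_1 = (0.0000, 0.0000, 3.0000)
after link 2: o_2 = (-1.0000, 1.7321, 3.0000)
after link 3: o_3 = (-1.0000, 1.7321, 3.0000)
after link 4: o_4 = (-1.5906, -3.6089, 3.3536)
after link 5: o_5 = (2.1431, -3.7627, 1.6112)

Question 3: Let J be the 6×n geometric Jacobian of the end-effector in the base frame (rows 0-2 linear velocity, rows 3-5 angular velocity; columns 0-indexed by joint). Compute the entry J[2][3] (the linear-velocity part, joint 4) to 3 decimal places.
prismatic axis z_3 = (-0.6124,-0.3536,-0.7071)
J_v[:, 3] = z_3; J_ω[:, 3] = (0,0,0)
entry J[2][3] = -0.7071

-0.707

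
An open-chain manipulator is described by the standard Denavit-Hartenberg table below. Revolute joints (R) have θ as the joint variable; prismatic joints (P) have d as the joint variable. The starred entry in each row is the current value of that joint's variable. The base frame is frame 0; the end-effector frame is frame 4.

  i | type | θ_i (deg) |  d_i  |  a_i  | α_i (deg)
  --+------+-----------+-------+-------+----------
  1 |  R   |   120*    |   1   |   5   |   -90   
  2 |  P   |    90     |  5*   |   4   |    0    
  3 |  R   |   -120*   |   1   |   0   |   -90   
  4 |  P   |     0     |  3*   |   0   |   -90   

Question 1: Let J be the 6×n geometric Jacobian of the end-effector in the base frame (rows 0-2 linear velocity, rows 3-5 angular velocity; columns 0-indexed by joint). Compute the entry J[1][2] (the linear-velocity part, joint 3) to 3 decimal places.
axis z_2 = (-0.8660,-0.5000,0.0000); lever o_n−o_2 = (-1.6160,0.7990,-2.5981)
cross product → J_v[:, 2] = (1.2990,-2.2500,-1.5000)
J_ω[:, 2] = z_2
entry J[1][2] = -2.2500

-2.250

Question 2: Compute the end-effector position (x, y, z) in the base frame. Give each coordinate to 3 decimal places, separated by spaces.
-8.446 2.629 -5.598

after link 1: o_1 = (-2.5000, 4.3301, 1.0000)
after link 2: o_2 = (-6.8301, 1.8301, -3.0000)
after link 3: o_3 = (-7.6962, 1.3301, -3.0000)
after link 4: o_4 = (-8.4462, 2.6292, -5.5981)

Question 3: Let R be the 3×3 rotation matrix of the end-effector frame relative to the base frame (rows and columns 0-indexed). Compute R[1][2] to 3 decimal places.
End-effector z-axis (col 2 of R) = (0.8660,0.5000,-0.0000)
R[1][2] = 0.5000

0.500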